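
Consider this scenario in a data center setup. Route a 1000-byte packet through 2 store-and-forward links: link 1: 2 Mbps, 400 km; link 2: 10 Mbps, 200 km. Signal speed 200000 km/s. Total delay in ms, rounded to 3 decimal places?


Packet = 1000 bytes = 8000 bits. Store-and-forward: sum (t_trans + t_prop) per link.
Link 1: t_trans = 8000/(2*10^6) s = 4.0000 ms; t_prop = 400/200000 s = 2.0000 ms; subtotal = 6.0000 ms
Link 2: t_trans = 8000/(10*10^6) s = 0.8000 ms; t_prop = 200/200000 s = 1.0000 ms; subtotal = 1.8000 ms
End-to-end = 6.0000 + 1.8000 = 7.8000 ms -> 7.800 ms (3 dp)

7.800


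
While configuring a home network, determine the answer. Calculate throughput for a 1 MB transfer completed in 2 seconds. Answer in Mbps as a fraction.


Given: file = 1 MB, time = 2 s
File in Mb = 1 * 8 = 8 Mb
Throughput = 8 / 2 Mbps
Throughput = 4 Mbps

4


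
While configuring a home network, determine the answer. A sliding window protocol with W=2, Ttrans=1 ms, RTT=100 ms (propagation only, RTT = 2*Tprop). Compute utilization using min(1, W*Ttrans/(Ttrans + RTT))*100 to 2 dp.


Given: W = 2, Ttrans = 1 ms, RTT = 100 ms (= 2 * Tprop, Tprop = 50 ms)
Cycle time = Ttrans + RTT = 1 + 100 = 101 ms (first packet sent until its ACK returns)
W * Ttrans = 2 * 1 = 2 ms of sending per cycle
W * Ttrans / (Ttrans + RTT) = 2 / 101 = 0.019802
U = min(1, 0.019802) = 0.019802
U% = 1.98%

1.98


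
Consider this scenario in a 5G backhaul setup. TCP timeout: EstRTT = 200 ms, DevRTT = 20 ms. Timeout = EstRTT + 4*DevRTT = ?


Given: EstRTT = 200 ms, DevRTT = 20 ms
Timeout = EstRTT + 4 * DevRTT
4 * DevRTT = 4 * 20 = 80
Timeout = 200 + 80 = 280 ms

280


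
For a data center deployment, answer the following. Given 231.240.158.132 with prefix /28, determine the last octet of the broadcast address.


Given: IP = 231.240.158.132, prefix = /28
Host bits = 32 - 28 = 4
Network last octet = 132 AND mask = 128
Host part size = 2^4 - 1 = 15
Broadcast last octet = 128 OR 15 = 143

143


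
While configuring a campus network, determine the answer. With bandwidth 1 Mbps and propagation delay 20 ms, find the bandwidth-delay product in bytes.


Given: bandwidth = 1 Mbps, delay = 20 ms
BDP in bits = 1 * 10^6 * 20 / 1000
BDP in bits = 20000
BDP in bytes = 20000 / 8 = 2500

2500


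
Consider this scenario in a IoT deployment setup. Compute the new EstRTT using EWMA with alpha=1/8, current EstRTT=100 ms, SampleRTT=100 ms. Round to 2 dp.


Given: EstRTT = 100 ms, SampleRTT = 100 ms, alpha = 1/8
New EstRTT = (1 - alpha) * EstRTT + alpha * SampleRTT
(7/8) * 100 = 87.5
(1/8) * 100 = 12.5
New EstRTT = 87.5 + 12.5 = 100 ms -> 100.00 ms (2 dp)

100.00


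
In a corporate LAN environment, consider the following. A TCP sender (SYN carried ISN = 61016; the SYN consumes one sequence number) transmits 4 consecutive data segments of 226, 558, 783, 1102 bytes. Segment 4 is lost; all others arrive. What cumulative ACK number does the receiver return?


SYN uses sequence number 61016; first data byte = ISN + 1 = 61017.
Segment 1: SEQ = 61017, len = 226 B, covers [61017, 61242]
Segment 2: SEQ = 61243, len = 558 B, covers [61243, 61800]
Segment 3: SEQ = 61801, len = 783 B, covers [61801, 62583]
Segment 4: SEQ = 62584, len = 1102 B, covers [62584, 63685] [LOST]
In-order data received: bytes [61017, 62583] (segments 1..3).
Segment 4 missing -> gap begins at byte 62584.
Cumulative ACK = next expected in-order byte = 61017 + 226 + 558 + 783 = 62584

62584


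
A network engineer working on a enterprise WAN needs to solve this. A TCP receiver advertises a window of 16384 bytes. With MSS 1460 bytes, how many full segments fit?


Given: RWND = 16384 bytes, MSS = 1460 bytes
Full segments = floor(RWND / MSS)
Full segments = floor(16384 / 1460)
Full segments = floor(11.2219) = 11

11


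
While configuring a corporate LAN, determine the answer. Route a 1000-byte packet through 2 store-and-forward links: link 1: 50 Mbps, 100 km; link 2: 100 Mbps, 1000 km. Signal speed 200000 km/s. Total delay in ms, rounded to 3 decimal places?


Packet = 1000 bytes = 8000 bits. Store-and-forward: sum (t_trans + t_prop) per link.
Link 1: t_trans = 8000/(50*10^6) s = 0.1600 ms; t_prop = 100/200000 s = 0.5000 ms; subtotal = 0.6600 ms
Link 2: t_trans = 8000/(100*10^6) s = 0.0800 ms; t_prop = 1000/200000 s = 5.0000 ms; subtotal = 5.0800 ms
End-to-end = 0.6600 + 5.0800 = 5.7400 ms -> 5.740 ms (3 dp)

5.740


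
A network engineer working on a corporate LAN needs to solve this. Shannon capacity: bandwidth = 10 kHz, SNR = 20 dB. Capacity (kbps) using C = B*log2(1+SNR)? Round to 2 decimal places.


Given: B = 10 kHz, SNR = 20 dB
SNR linear = 10^(20/10) = 100
1 + SNR = 101
log2(101) = 6.6582114828
C = 10 * 1000 * 6.6582114828 = 66582.1148 bps
C = 66.582115 kbps -> 66.58 kbps (2 dp)

66.58


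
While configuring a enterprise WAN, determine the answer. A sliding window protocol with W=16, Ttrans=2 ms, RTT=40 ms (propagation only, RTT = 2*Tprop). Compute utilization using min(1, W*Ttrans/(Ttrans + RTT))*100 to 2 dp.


Given: W = 16, Ttrans = 2 ms, RTT = 40 ms (= 2 * Tprop, Tprop = 20 ms)
Cycle time = Ttrans + RTT = 2 + 40 = 42 ms (first packet sent until its ACK returns)
W * Ttrans = 16 * 2 = 32 ms of sending per cycle
W * Ttrans / (Ttrans + RTT) = 32 / 42 = 0.761905
U = min(1, 0.761905) = 0.761905
U% = 76.19%

76.19


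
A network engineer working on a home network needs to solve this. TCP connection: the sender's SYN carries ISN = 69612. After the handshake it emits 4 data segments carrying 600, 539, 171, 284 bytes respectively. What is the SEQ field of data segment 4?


The SYN occupies sequence number ISN = 69612, so the first data byte is ISN + 1 = 69613.
SEQ of data segment i = (ISN + 1) + sum of payload sizes of segments 1..i-1.
Segment 1: SEQ = 69613, payload = 600 bytes
Segment 2: SEQ = 70213, payload = 539 bytes
Segment 3: SEQ = 70752, payload = 171 bytes
Segment 4: SEQ = 70923, payload = 284 bytes
SEQ of segment 4 = 69613 + 600 + 539 + 171 = 70923

70923


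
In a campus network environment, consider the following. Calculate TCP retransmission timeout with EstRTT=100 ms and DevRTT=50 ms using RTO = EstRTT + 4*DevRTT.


Given: EstRTT = 100 ms, DevRTT = 50 ms
Timeout = EstRTT + 4 * DevRTT
4 * DevRTT = 4 * 50 = 200
Timeout = 100 + 200 = 300 ms

300


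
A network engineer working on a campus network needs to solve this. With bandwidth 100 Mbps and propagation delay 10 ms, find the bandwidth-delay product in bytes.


Given: bandwidth = 100 Mbps, delay = 10 ms
BDP in bits = 100 * 10^6 * 10 / 1000
BDP in bits = 1000000
BDP in bytes = 1000000 / 8 = 125000

125000


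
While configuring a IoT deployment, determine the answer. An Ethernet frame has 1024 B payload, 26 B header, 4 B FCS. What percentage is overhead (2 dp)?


Given: payload = 1024 B, header = 26 B, trailer = 4 B
Overhead bytes = header + trailer = 26 + 4 = 30
Total frame = payload + overhead = 1024 + 30 = 1054
Overhead % = 30 / 1054 * 100 = 2.8463% -> 2.85% (2 dp)

2.85


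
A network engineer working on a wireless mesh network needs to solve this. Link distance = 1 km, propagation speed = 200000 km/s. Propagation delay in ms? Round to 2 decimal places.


Given: distance = 1 km, speed = 200000 km/s
Delay = distance / speed = 1 / 200000 seconds
Delay in ms = 1 * 1000 / 200000
Delay = 0.0050 ms
Rounded to 2 dp = 0.01 ms

0.01


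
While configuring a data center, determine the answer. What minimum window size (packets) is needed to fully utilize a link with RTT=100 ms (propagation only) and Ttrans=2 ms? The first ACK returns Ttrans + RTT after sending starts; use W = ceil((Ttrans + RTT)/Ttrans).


Given: Ttrans = 2 ms, RTT = 100 ms (= 2 * Tprop, Tprop = 50 ms)
Time until first ACK returns = Ttrans + RTT = 2 + 100 = 102 ms
Need W * Ttrans >= Ttrans + RTT  ->  W >= (Ttrans + RTT) / Ttrans
(Ttrans + RTT) / Ttrans = 102 / 2 = 51
W_min = ceil(51) = 51

51


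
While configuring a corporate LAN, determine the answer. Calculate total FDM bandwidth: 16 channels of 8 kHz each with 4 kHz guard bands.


Given: 16 channels, 8 kHz each, guard = 4 kHz
Channel bandwidth = 16 * 8 = 128 kHz
Guard bands = 15 gaps * 4 kHz = 60 kHz
Total = 128 + 60 = 188 kHz

188


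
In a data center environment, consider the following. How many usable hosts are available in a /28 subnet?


Given: subnet mask /28
Host bits = 32 - 28 = 4
Total addresses = 2^4 = 16
Usable hosts = 16 - 2 (network + broadcast) = 14

14


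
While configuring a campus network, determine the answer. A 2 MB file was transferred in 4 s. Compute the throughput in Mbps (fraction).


Given: file = 2 MB, time = 4 s
File in Mb = 2 * 8 = 16 Mb
Throughput = 16 / 4 Mbps
Throughput = 4 Mbps

4


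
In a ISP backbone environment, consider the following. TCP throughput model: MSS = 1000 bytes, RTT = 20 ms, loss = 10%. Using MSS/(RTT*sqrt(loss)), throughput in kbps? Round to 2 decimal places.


Given: MSS = 1000 bytes, RTT = 20 ms, loss = 10%
RTT in seconds = 20 / 1000 = 0.02
Loss rate = 10% = 0.1
sqrt(loss) = sqrt(0.1) = 0.316227766017
Throughput (bytes/s) = 1000 / (0.02 * 0.316227766017) = 158113.8830
Throughput (kbps) = 158113.8830 * 8 / 1000 = 1264.911064 -> 1264.91 kbps (2 dp)

1264.91


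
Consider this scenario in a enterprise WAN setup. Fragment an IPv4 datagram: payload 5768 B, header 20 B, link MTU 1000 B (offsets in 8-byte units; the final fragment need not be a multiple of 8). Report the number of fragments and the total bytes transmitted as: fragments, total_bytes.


Max data per non-final fragment = floor((MTU - header)/8)*8 = floor((1000 - 20)/8)*8 = floor(980/8)*8 = 976 B
Final fragment needs no 8-byte alignment: it can carry up to MTU - header = 980 B
Non-final fragments needed = ceil((payload - 980) / 976) = ceil(4788/976) = ceil(4.9057) = 5
Number of fragments = 5 + 1 = 6
Fragment sizes (data): 5 * 976 B + 888 B (last, 888 <= 980 OK)
Total bytes sent = payload + n_frags * header = 5768 + 6*20 = 5768 + 120 = 5888 B

6, 5888


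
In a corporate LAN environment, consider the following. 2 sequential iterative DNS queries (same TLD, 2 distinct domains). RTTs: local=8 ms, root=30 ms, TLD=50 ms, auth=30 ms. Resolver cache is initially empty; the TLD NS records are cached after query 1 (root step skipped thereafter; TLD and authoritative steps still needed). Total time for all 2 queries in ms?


Lookup 1 (cold cache): local + root + TLD + auth = 8 + 30 + 50 + 30 = 118 ms
Lookups 2..2 (TLD NS cached -> skip root; new domain -> still ask TLD and auth): local + TLD + auth = 8 + 50 + 30 = 88 ms each
Remaining 1 lookups: 1 * 88 = 88 ms
Total = 118 + 88 = 206 ms

206


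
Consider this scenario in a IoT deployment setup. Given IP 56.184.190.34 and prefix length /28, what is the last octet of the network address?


Given: IP = 56.184.190.34, prefix = /28
Subnet mask = 255.255.255.240
Last octet of IP: 34
Last octet of mask: 240
Network last octet = 34 AND 240 = 32

32


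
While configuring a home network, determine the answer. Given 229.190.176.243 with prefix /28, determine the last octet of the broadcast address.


Given: IP = 229.190.176.243, prefix = /28
Host bits = 32 - 28 = 4
Network last octet = 243 AND mask = 240
Host part size = 2^4 - 1 = 15
Broadcast last octet = 240 OR 15 = 255

255


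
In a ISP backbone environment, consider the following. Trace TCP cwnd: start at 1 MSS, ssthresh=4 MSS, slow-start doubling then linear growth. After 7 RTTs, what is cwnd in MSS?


RTT 0: cwnd = 1 MSS (initial)
RTT 1: cwnd = 2 MSS (slow start, doubled)
RTT 2: cwnd = 4 MSS (slow start, doubled)
RTT 3: cwnd = 5 MSS (congestion avoidance, +1)
RTT 4: cwnd = 6 MSS (congestion avoidance, +1)
RTT 5: cwnd = 7 MSS (congestion avoidance, +1)
RTT 6: cwnd = 8 MSS (congestion avoidance, +1)
RTT 7: cwnd = 9 MSS (congestion avoidance, +1)

9


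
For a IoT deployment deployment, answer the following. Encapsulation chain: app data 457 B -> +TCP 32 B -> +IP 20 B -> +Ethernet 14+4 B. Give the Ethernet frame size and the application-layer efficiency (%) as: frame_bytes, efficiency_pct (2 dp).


TCP segment = 457 + 32 = 489 B
IP packet = 489 + 20 = 509 B
Ethernet frame = 509 + 14 + 4 = 527 B
Efficiency = app / frame = 457 / 527 = 0.867173 = 86.7173% -> 86.72% (2 dp)

527, 86.72


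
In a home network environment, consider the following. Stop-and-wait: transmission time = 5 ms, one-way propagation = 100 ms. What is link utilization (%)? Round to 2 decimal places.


Given: Ttrans = 5 ms, Tprop = 100 ms
RTT = 2 * Tprop = 2 * 100 = 200 ms
U = Ttrans / (Ttrans + RTT)
U = 5 / (5 + 200)
U = 5 / 205 = 0.02439
U% = 2.44%

2.44


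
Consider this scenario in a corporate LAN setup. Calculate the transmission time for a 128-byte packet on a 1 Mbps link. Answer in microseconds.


Given: packet = 128 bytes, bandwidth = 1 Mbps
Packet in bits = 128 * 8 = 1024 bits
Bandwidth = 1 * 10^6 = 1000000 bps
Time = 1024 / 1000000 seconds
Time in us = 1024 * 10^6 / 1000000 = 1024

1024


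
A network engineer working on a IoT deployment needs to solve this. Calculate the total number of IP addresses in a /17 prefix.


Given: CIDR prefix /17
Host bits = 32 - 17 = 15
Total addresses = 2^15 = 32768

32768


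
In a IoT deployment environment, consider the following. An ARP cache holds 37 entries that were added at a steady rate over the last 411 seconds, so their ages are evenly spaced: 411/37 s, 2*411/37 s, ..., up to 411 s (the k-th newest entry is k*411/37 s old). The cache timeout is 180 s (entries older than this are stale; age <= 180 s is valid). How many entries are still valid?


Ages are k * 411/37 s for k = 1..37 (spacing = 11.1081 s).
Entry k is valid iff k * 411/37 <= 180 iff k <= 37 * 180 / 411 = 16.2044
n_valid = floor(16.2044) = 16
(n_stale = 37 - 16 = 21)

16


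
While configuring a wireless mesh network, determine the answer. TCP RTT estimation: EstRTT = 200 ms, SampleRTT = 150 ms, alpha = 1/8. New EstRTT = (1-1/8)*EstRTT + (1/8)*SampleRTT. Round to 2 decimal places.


Given: EstRTT = 200 ms, SampleRTT = 150 ms, alpha = 1/8
New EstRTT = (1 - alpha) * EstRTT + alpha * SampleRTT
(7/8) * 200 = 175
(1/8) * 150 = 18.75
New EstRTT = 175 + 18.75 = 193.75 ms -> 193.75 ms (2 dp)

193.75


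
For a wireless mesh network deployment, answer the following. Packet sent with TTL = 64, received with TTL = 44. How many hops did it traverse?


Given: initial TTL = 64, received TTL = 44
Hops = initial TTL - received TTL
Hops = 64 - 44 = 20

20


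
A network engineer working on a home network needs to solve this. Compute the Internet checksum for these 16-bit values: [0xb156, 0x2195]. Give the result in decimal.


Given words: [0xb156, 0x2195]
Step 1: Sum all words
Raw sum = 45398 + 8597 = 53995
One's complement = ~53995 & 0xFFFF = 11540

11540


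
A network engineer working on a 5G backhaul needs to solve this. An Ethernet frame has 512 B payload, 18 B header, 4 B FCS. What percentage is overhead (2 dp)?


Given: payload = 512 B, header = 18 B, trailer = 4 B
Overhead bytes = header + trailer = 18 + 4 = 22
Total frame = payload + overhead = 512 + 22 = 534
Overhead % = 22 / 534 * 100 = 4.1199% -> 4.12% (2 dp)

4.12


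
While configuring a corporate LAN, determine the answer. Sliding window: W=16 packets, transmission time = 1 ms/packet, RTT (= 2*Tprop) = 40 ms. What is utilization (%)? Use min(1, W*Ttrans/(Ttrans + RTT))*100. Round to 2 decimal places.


Given: W = 16, Ttrans = 1 ms, RTT = 40 ms (= 2 * Tprop, Tprop = 20 ms)
Cycle time = Ttrans + RTT = 1 + 40 = 41 ms (first packet sent until its ACK returns)
W * Ttrans = 16 * 1 = 16 ms of sending per cycle
W * Ttrans / (Ttrans + RTT) = 16 / 41 = 0.390244
U = min(1, 0.390244) = 0.390244
U% = 39.02%

39.02


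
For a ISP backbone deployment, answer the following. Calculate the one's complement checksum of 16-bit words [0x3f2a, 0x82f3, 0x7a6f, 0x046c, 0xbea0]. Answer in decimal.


Given words: [0x3f2a, 0x82f3, 0x7a6f, 0x046c, 0xbea0]
Step 1: Sum all words
Raw sum = 16170 + 33523 + 31343 + 1132 + 48800 = 130968
Step 2: Fold carry: (65432 + 1) = 65433
One's complement = ~65433 & 0xFFFF = 102

102


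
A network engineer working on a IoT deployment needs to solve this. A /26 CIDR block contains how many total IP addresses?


Given: CIDR prefix /26
Host bits = 32 - 26 = 6
Total addresses = 2^6 = 64

64


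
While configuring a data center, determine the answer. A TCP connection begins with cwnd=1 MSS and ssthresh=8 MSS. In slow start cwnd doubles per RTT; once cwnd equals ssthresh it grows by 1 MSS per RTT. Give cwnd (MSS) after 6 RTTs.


RTT 0: cwnd = 1 MSS (initial)
RTT 1: cwnd = 2 MSS (slow start, doubled)
RTT 2: cwnd = 4 MSS (slow start, doubled)
RTT 3: cwnd = 8 MSS (slow start, doubled)
RTT 4: cwnd = 9 MSS (congestion avoidance, +1)
RTT 5: cwnd = 10 MSS (congestion avoidance, +1)
RTT 6: cwnd = 11 MSS (congestion avoidance, +1)

11


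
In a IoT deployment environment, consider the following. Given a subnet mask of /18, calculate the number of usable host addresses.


Given: subnet mask /18
Host bits = 32 - 18 = 14
Total addresses = 2^14 = 16384
Usable hosts = 16384 - 2 (network + broadcast) = 16382

16382


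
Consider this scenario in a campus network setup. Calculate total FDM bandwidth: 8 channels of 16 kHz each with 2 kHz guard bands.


Given: 8 channels, 16 kHz each, guard = 2 kHz
Channel bandwidth = 8 * 16 = 128 kHz
Guard bands = 7 gaps * 2 kHz = 14 kHz
Total = 128 + 14 = 142 kHz

142


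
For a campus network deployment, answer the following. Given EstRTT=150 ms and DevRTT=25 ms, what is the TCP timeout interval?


Given: EstRTT = 150 ms, DevRTT = 25 ms
Timeout = EstRTT + 4 * DevRTT
4 * DevRTT = 4 * 25 = 100
Timeout = 150 + 100 = 250 ms

250


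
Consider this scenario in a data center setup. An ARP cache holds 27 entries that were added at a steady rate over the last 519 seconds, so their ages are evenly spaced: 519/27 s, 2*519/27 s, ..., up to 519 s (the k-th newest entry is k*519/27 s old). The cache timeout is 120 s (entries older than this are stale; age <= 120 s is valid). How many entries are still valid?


Ages are k * 519/27 s for k = 1..27 (spacing = 19.2222 s).
Entry k is valid iff k * 519/27 <= 120 iff k <= 27 * 120 / 519 = 6.2428
n_valid = floor(6.2428) = 6
(n_stale = 27 - 6 = 21)

6


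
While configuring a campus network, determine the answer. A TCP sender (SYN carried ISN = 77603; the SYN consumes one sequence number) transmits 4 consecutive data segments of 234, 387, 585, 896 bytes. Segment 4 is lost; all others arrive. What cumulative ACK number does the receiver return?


SYN uses sequence number 77603; first data byte = ISN + 1 = 77604.
Segment 1: SEQ = 77604, len = 234 B, covers [77604, 77837]
Segment 2: SEQ = 77838, len = 387 B, covers [77838, 78224]
Segment 3: SEQ = 78225, len = 585 B, covers [78225, 78809]
Segment 4: SEQ = 78810, len = 896 B, covers [78810, 79705] [LOST]
In-order data received: bytes [77604, 78809] (segments 1..3).
Segment 4 missing -> gap begins at byte 78810.
Cumulative ACK = next expected in-order byte = 77604 + 234 + 387 + 585 = 78810

78810


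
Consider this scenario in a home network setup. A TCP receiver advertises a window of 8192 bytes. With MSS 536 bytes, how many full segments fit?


Given: RWND = 8192 bytes, MSS = 536 bytes
Full segments = floor(RWND / MSS)
Full segments = floor(8192 / 536)
Full segments = floor(15.2836) = 15

15


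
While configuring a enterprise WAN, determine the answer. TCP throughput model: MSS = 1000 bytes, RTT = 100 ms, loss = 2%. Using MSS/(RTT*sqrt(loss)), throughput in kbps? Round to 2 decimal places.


Given: MSS = 1000 bytes, RTT = 100 ms, loss = 2%
RTT in seconds = 100 / 1000 = 0.1
Loss rate = 2% = 0.02
sqrt(loss) = sqrt(0.02) = 0.141421356237
Throughput (bytes/s) = 1000 / (0.1 * 0.141421356237) = 70710.6781
Throughput (kbps) = 70710.6781 * 8 / 1000 = 565.685425 -> 565.69 kbps (2 dp)

565.69


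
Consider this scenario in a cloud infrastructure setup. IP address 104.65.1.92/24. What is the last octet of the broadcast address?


Given: IP = 104.65.1.92, prefix = /24
Host bits = 32 - 24 = 8
Network last octet = 92 AND mask = 0
Host part size = 2^8 - 1 = 255
Broadcast last octet = 0 OR 255 = 255

255


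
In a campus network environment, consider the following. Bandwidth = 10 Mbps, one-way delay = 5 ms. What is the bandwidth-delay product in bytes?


Given: bandwidth = 10 Mbps, delay = 5 ms
BDP in bits = 10 * 10^6 * 5 / 1000
BDP in bits = 50000
BDP in bytes = 50000 / 8 = 6250

6250


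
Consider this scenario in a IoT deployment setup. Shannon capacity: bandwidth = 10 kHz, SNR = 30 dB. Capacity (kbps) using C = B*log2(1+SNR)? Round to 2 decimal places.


Given: B = 10 kHz, SNR = 30 dB
SNR linear = 10^(30/10) = 1000
1 + SNR = 1001
log2(1001) = 9.9672262588
C = 10 * 1000 * 9.9672262588 = 99672.2626 bps
C = 99.672263 kbps -> 99.67 kbps (2 dp)

99.67


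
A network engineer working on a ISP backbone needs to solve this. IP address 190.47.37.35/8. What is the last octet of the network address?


Given: IP = 190.47.37.35, prefix = /8
Subnet mask = 255.0.0.0
Last octet of IP: 35
Last octet of mask: 0
Network last octet = 35 AND 0 = 0

0


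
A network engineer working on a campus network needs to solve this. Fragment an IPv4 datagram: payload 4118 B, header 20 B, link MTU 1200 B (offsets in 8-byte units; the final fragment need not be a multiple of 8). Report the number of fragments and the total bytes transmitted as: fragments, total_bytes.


Max data per non-final fragment = floor((MTU - header)/8)*8 = floor((1200 - 20)/8)*8 = floor(1180/8)*8 = 1176 B
Final fragment needs no 8-byte alignment: it can carry up to MTU - header = 1180 B
Non-final fragments needed = ceil((payload - 1180) / 1176) = ceil(2938/1176) = ceil(2.4983) = 3
Number of fragments = 3 + 1 = 4
Fragment sizes (data): 3 * 1176 B + 590 B (last, 590 <= 1180 OK)
Total bytes sent = payload + n_frags * header = 4118 + 4*20 = 4118 + 80 = 4198 B

4, 4198


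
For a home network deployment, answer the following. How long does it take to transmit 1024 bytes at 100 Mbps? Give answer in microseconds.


Given: packet = 1024 bytes, bandwidth = 100 Mbps
Packet in bits = 1024 * 8 = 8192 bits
Bandwidth = 100 * 10^6 = 100000000 bps
Time = 8192 / 100000000 seconds
Time in us = 8192 * 10^6 / 100000000 = 81.92

81.92


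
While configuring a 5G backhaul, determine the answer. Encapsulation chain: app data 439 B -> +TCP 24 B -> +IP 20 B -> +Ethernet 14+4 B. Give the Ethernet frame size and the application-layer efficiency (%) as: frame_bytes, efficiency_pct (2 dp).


TCP segment = 439 + 24 = 463 B
IP packet = 463 + 20 = 483 B
Ethernet frame = 483 + 14 + 4 = 501 B
Efficiency = app / frame = 439 / 501 = 0.876248 = 87.6248% -> 87.62% (2 dp)

501, 87.62


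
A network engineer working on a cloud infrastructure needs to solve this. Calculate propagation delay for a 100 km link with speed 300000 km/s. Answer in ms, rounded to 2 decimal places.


Given: distance = 100 km, speed = 300000 km/s
Delay = distance / speed = 100 / 300000 seconds
Delay in ms = 100 * 1000 / 300000
Delay = 0.3333 ms
Rounded to 2 dp = 0.33 ms

0.33


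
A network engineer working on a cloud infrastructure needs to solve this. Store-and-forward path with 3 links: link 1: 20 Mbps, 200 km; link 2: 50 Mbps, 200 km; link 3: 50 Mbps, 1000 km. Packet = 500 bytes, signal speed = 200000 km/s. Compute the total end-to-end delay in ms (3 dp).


Packet = 500 bytes = 4000 bits. Store-and-forward: sum (t_trans + t_prop) per link.
Link 1: t_trans = 4000/(20*10^6) s = 0.2000 ms; t_prop = 200/200000 s = 1.0000 ms; subtotal = 1.2000 ms
Link 2: t_trans = 4000/(50*10^6) s = 0.0800 ms; t_prop = 200/200000 s = 1.0000 ms; subtotal = 1.0800 ms
Link 3: t_trans = 4000/(50*10^6) s = 0.0800 ms; t_prop = 1000/200000 s = 5.0000 ms; subtotal = 5.0800 ms
End-to-end = 1.2000 + 1.0800 + 5.0800 = 7.3600 ms -> 7.360 ms (3 dp)

7.360


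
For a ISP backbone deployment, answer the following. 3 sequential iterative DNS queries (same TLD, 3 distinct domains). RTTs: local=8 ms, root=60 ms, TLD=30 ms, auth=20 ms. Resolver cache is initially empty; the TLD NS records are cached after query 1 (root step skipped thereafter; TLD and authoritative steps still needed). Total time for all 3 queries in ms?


Lookup 1 (cold cache): local + root + TLD + auth = 8 + 60 + 30 + 20 = 118 ms
Lookups 2..3 (TLD NS cached -> skip root; new domain -> still ask TLD and auth): local + TLD + auth = 8 + 30 + 20 = 58 ms each
Remaining 2 lookups: 2 * 58 = 116 ms
Total = 118 + 116 = 234 ms

234


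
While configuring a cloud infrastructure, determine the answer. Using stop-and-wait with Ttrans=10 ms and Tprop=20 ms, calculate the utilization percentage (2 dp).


Given: Ttrans = 10 ms, Tprop = 20 ms
RTT = 2 * Tprop = 2 * 20 = 40 ms
U = Ttrans / (Ttrans + RTT)
U = 10 / (10 + 40)
U = 10 / 50 = 0.2
U% = 20.00%

20.00


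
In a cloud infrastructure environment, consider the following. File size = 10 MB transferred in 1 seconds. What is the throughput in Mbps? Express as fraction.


Given: file = 10 MB, time = 1 s
File in Mb = 10 * 8 = 80 Mb
Throughput = 80 / 1 Mbps
Throughput = 80 Mbps

80


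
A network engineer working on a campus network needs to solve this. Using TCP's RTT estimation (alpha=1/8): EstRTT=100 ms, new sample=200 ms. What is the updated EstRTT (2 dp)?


Given: EstRTT = 100 ms, SampleRTT = 200 ms, alpha = 1/8
New EstRTT = (1 - alpha) * EstRTT + alpha * SampleRTT
(7/8) * 100 = 87.5
(1/8) * 200 = 25
New EstRTT = 87.5 + 25 = 112.5 ms -> 112.50 ms (2 dp)

112.50


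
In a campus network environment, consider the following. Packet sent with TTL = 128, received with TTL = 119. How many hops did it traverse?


Given: initial TTL = 128, received TTL = 119
Hops = initial TTL - received TTL
Hops = 128 - 119 = 9

9


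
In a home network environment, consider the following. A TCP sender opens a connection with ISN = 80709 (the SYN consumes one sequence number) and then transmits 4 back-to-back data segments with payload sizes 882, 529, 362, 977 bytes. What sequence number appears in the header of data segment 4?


The SYN occupies sequence number ISN = 80709, so the first data byte is ISN + 1 = 80710.
SEQ of data segment i = (ISN + 1) + sum of payload sizes of segments 1..i-1.
Segment 1: SEQ = 80710, payload = 882 bytes
Segment 2: SEQ = 81592, payload = 529 bytes
Segment 3: SEQ = 82121, payload = 362 bytes
Segment 4: SEQ = 82483, payload = 977 bytes
SEQ of segment 4 = 80710 + 882 + 529 + 362 = 82483

82483


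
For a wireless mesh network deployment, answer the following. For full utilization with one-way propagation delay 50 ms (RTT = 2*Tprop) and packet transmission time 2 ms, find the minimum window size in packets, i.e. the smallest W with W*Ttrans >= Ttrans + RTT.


Given: Ttrans = 2 ms, RTT = 100 ms (= 2 * Tprop, Tprop = 50 ms)
Time until first ACK returns = Ttrans + RTT = 2 + 100 = 102 ms
Need W * Ttrans >= Ttrans + RTT  ->  W >= (Ttrans + RTT) / Ttrans
(Ttrans + RTT) / Ttrans = 102 / 2 = 51
W_min = ceil(51) = 51

51


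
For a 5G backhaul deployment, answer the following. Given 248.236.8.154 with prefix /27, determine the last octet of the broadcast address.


Given: IP = 248.236.8.154, prefix = /27
Host bits = 32 - 27 = 5
Network last octet = 154 AND mask = 128
Host part size = 2^5 - 1 = 31
Broadcast last octet = 128 OR 31 = 159

159


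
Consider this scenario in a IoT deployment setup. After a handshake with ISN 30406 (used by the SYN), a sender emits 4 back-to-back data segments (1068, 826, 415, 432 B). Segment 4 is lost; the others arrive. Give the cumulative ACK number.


SYN uses sequence number 30406; first data byte = ISN + 1 = 30407.
Segment 1: SEQ = 30407, len = 1068 B, covers [30407, 31474]
Segment 2: SEQ = 31475, len = 826 B, covers [31475, 32300]
Segment 3: SEQ = 32301, len = 415 B, covers [32301, 32715]
Segment 4: SEQ = 32716, len = 432 B, covers [32716, 33147] [LOST]
In-order data received: bytes [30407, 32715] (segments 1..3).
Segment 4 missing -> gap begins at byte 32716.
Cumulative ACK = next expected in-order byte = 30407 + 1068 + 826 + 415 = 32716

32716


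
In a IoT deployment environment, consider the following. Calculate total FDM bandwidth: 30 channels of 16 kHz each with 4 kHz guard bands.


Given: 30 channels, 16 kHz each, guard = 4 kHz
Channel bandwidth = 30 * 16 = 480 kHz
Guard bands = 29 gaps * 4 kHz = 116 kHz
Total = 480 + 116 = 596 kHz

596


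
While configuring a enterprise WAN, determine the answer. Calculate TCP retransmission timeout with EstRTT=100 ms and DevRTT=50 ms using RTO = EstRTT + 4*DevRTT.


Given: EstRTT = 100 ms, DevRTT = 50 ms
Timeout = EstRTT + 4 * DevRTT
4 * DevRTT = 4 * 50 = 200
Timeout = 100 + 200 = 300 ms

300


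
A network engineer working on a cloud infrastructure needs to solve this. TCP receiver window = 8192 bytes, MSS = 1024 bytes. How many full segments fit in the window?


Given: RWND = 8192 bytes, MSS = 1024 bytes
Full segments = floor(RWND / MSS)
Full segments = floor(8192 / 1024)
Full segments = floor(8.0) = 8

8


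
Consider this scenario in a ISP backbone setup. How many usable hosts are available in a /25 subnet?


Given: subnet mask /25
Host bits = 32 - 25 = 7
Total addresses = 2^7 = 128
Usable hosts = 128 - 2 (network + broadcast) = 126

126


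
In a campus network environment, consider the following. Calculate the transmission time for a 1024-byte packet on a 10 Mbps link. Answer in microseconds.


Given: packet = 1024 bytes, bandwidth = 10 Mbps
Packet in bits = 1024 * 8 = 8192 bits
Bandwidth = 10 * 10^6 = 10000000 bps
Time = 8192 / 10000000 seconds
Time in us = 8192 * 10^6 / 10000000 = 819.2

819.2


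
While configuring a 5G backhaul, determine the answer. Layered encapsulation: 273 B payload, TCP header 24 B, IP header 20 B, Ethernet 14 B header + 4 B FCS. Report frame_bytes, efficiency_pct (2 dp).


TCP segment = 273 + 24 = 297 B
IP packet = 297 + 20 = 317 B
Ethernet frame = 317 + 14 + 4 = 335 B
Efficiency = app / frame = 273 / 335 = 0.814925 = 81.4925% -> 81.49% (2 dp)

335, 81.49


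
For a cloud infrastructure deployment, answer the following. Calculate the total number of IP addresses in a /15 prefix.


Given: CIDR prefix /15
Host bits = 32 - 15 = 17
Total addresses = 2^17 = 131072

131072


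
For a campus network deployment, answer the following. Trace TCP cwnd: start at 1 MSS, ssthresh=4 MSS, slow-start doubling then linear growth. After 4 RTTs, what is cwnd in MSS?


RTT 0: cwnd = 1 MSS (initial)
RTT 1: cwnd = 2 MSS (slow start, doubled)
RTT 2: cwnd = 4 MSS (slow start, doubled)
RTT 3: cwnd = 5 MSS (congestion avoidance, +1)
RTT 4: cwnd = 6 MSS (congestion avoidance, +1)

6


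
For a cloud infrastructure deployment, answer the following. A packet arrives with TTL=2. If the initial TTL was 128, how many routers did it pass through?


Given: initial TTL = 128, received TTL = 2
Hops = initial TTL - received TTL
Hops = 128 - 2 = 126

126


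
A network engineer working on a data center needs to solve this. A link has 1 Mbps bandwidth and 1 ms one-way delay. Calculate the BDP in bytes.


Given: bandwidth = 1 Mbps, delay = 1 ms
BDP in bits = 1 * 10^6 * 1 / 1000
BDP in bits = 1000
BDP in bytes = 1000 / 8 = 125

125


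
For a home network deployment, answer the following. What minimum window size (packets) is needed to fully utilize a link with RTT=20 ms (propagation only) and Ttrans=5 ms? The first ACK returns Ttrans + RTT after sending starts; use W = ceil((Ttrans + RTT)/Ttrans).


Given: Ttrans = 5 ms, RTT = 20 ms (= 2 * Tprop, Tprop = 10 ms)
Time until first ACK returns = Ttrans + RTT = 5 + 20 = 25 ms
Need W * Ttrans >= Ttrans + RTT  ->  W >= (Ttrans + RTT) / Ttrans
(Ttrans + RTT) / Ttrans = 25 / 5 = 5
W_min = ceil(5) = 5

5


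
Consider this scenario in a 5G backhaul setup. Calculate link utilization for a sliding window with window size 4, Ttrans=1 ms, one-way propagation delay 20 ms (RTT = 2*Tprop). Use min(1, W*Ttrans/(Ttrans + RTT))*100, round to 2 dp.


Given: W = 4, Ttrans = 1 ms, RTT = 40 ms (= 2 * Tprop, Tprop = 20 ms)
Cycle time = Ttrans + RTT = 1 + 40 = 41 ms (first packet sent until its ACK returns)
W * Ttrans = 4 * 1 = 4 ms of sending per cycle
W * Ttrans / (Ttrans + RTT) = 4 / 41 = 0.097561
U = min(1, 0.097561) = 0.097561
U% = 9.76%

9.76


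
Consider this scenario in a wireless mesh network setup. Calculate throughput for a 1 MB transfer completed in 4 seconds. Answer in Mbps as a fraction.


Given: file = 1 MB, time = 4 s
File in Mb = 1 * 8 = 8 Mb
Throughput = 8 / 4 Mbps
Throughput = 2 Mbps

2


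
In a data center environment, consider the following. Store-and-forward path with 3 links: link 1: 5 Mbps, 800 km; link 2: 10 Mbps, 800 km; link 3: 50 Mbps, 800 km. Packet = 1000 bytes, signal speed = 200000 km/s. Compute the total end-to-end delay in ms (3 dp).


Packet = 1000 bytes = 8000 bits. Store-and-forward: sum (t_trans + t_prop) per link.
Link 1: t_trans = 8000/(5*10^6) s = 1.6000 ms; t_prop = 800/200000 s = 4.0000 ms; subtotal = 5.6000 ms
Link 2: t_trans = 8000/(10*10^6) s = 0.8000 ms; t_prop = 800/200000 s = 4.0000 ms; subtotal = 4.8000 ms
Link 3: t_trans = 8000/(50*10^6) s = 0.1600 ms; t_prop = 800/200000 s = 4.0000 ms; subtotal = 4.1600 ms
End-to-end = 5.6000 + 4.8000 + 4.1600 = 14.5600 ms -> 14.560 ms (3 dp)

14.560


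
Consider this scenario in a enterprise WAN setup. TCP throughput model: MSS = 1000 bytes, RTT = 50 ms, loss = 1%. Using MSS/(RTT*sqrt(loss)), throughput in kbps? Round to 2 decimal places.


Given: MSS = 1000 bytes, RTT = 50 ms, loss = 1%
RTT in seconds = 50 / 1000 = 0.05
Loss rate = 1% = 0.01
sqrt(loss) = sqrt(0.01) = 0.1
Throughput (bytes/s) = 1000 / (0.05 * 0.1) = 200000.0000
Throughput (kbps) = 200000.0000 * 8 / 1000 = 1600.000000 -> 1600.00 kbps (2 dp)

1600.00


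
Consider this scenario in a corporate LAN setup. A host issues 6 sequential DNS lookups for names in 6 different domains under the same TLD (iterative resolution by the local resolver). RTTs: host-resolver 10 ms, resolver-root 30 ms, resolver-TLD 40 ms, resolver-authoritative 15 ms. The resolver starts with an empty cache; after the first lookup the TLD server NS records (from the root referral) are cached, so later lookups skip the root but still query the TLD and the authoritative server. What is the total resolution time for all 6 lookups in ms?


Lookup 1 (cold cache): local + root + TLD + auth = 10 + 30 + 40 + 15 = 95 ms
Lookups 2..6 (TLD NS cached -> skip root; new domain -> still ask TLD and auth): local + TLD + auth = 10 + 40 + 15 = 65 ms each
Remaining 5 lookups: 5 * 65 = 325 ms
Total = 95 + 325 = 420 ms

420


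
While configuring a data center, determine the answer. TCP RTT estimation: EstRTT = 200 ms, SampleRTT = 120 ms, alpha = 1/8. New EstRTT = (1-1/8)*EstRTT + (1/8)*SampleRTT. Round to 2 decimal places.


Given: EstRTT = 200 ms, SampleRTT = 120 ms, alpha = 1/8
New EstRTT = (1 - alpha) * EstRTT + alpha * SampleRTT
(7/8) * 200 = 175
(1/8) * 120 = 15
New EstRTT = 175 + 15 = 190 ms -> 190.00 ms (2 dp)

190.00


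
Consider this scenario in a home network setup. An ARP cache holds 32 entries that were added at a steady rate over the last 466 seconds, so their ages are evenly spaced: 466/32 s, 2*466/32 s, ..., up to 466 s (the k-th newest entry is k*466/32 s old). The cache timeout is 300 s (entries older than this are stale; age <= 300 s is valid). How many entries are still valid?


Ages are k * 466/32 s for k = 1..32 (spacing = 14.5625 s).
Entry k is valid iff k * 466/32 <= 300 iff k <= 32 * 300 / 466 = 20.6009
n_valid = floor(20.6009) = 20
(n_stale = 32 - 20 = 12)

20


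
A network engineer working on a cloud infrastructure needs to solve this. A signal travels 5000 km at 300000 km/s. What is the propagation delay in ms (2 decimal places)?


Given: distance = 5000 km, speed = 300000 km/s
Delay = distance / speed = 5000 / 300000 seconds
Delay in ms = 5000 * 1000 / 300000
Delay = 16.6667 ms
Rounded to 2 dp = 16.67 ms

16.67


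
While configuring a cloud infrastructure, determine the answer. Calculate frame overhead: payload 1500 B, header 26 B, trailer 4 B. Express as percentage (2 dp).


Given: payload = 1500 B, header = 26 B, trailer = 4 B
Overhead bytes = header + trailer = 26 + 4 = 30
Total frame = payload + overhead = 1500 + 30 = 1530
Overhead % = 30 / 1530 * 100 = 1.9608% -> 1.96% (2 dp)

1.96


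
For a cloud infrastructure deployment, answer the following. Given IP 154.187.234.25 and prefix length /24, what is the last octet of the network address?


Given: IP = 154.187.234.25, prefix = /24
Subnet mask = 255.255.255.0
Last octet of IP: 25
Last octet of mask: 0
Network last octet = 25 AND 0 = 0

0


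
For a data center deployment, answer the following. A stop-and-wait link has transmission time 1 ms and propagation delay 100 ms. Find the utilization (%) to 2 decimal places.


Given: Ttrans = 1 ms, Tprop = 100 ms
RTT = 2 * Tprop = 2 * 100 = 200 ms
U = Ttrans / (Ttrans + RTT)
U = 1 / (1 + 200)
U = 1 / 201 = 0.004975
U% = 0.50%

0.50


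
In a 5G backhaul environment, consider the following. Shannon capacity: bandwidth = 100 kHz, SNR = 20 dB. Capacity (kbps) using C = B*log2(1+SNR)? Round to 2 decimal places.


Given: B = 100 kHz, SNR = 20 dB
SNR linear = 10^(20/10) = 100
1 + SNR = 101
log2(101) = 6.6582114828
C = 100 * 1000 * 6.6582114828 = 665821.1483 bps
C = 665.821148 kbps -> 665.82 kbps (2 dp)

665.82


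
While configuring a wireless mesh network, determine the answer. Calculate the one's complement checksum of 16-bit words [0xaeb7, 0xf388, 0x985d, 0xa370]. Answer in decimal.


Given words: [0xaeb7, 0xf388, 0x985d, 0xa370]
Step 1: Sum all words
Raw sum = 44727 + 62344 + 39005 + 41840 = 187916
Step 2: Fold carry: (56844 + 2) = 56846
One's complement = ~56846 & 0xFFFF = 8689

8689


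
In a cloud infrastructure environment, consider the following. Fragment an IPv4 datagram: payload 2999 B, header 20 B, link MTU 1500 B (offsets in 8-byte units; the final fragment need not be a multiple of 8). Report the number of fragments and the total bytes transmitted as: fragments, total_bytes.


Max data per non-final fragment = floor((MTU - header)/8)*8 = floor((1500 - 20)/8)*8 = floor(1480/8)*8 = 1480 B
Final fragment needs no 8-byte alignment: it can carry up to MTU - header = 1480 B
Non-final fragments needed = ceil((payload - 1480) / 1480) = ceil(1519/1480) = ceil(1.0264) = 2
Number of fragments = 2 + 1 = 3
Fragment sizes (data): 2 * 1480 B + 39 B (last, 39 <= 1480 OK)
Total bytes sent = payload + n_frags * header = 2999 + 3*20 = 2999 + 60 = 3059 B

3, 3059


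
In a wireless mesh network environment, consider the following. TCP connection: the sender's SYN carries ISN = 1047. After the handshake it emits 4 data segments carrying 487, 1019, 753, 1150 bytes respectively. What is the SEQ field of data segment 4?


The SYN occupies sequence number ISN = 1047, so the first data byte is ISN + 1 = 1048.
SEQ of data segment i = (ISN + 1) + sum of payload sizes of segments 1..i-1.
Segment 1: SEQ = 1048, payload = 487 bytes
Segment 2: SEQ = 1535, payload = 1019 bytes
Segment 3: SEQ = 2554, payload = 753 bytes
Segment 4: SEQ = 3307, payload = 1150 bytes
SEQ of segment 4 = 1048 + 487 + 1019 + 753 = 3307

3307


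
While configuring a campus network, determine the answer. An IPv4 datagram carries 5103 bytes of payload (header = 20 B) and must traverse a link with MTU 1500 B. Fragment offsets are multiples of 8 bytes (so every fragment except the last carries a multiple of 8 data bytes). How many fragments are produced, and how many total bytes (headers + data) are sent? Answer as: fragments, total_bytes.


Max data per non-final fragment = floor((MTU - header)/8)*8 = floor((1500 - 20)/8)*8 = floor(1480/8)*8 = 1480 B
Final fragment needs no 8-byte alignment: it can carry up to MTU - header = 1480 B
Non-final fragments needed = ceil((payload - 1480) / 1480) = ceil(3623/1480) = ceil(2.4480) = 3
Number of fragments = 3 + 1 = 4
Fragment sizes (data): 3 * 1480 B + 663 B (last, 663 <= 1480 OK)
Total bytes sent = payload + n_frags * header = 5103 + 4*20 = 5103 + 80 = 5183 B

4, 5183
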